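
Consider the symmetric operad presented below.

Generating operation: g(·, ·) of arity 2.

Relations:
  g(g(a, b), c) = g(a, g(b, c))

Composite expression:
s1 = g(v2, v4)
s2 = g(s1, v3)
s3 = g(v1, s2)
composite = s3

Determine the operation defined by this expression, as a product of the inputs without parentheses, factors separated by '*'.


v1 * v2 * v4 * v3


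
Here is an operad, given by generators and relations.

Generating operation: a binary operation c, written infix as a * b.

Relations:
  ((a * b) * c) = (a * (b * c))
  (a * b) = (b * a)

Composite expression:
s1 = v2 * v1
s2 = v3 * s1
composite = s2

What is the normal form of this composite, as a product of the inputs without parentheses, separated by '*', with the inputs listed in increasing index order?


v1 * v2 * v3

Shape and order are irrelevant to c; the v-input set decides.
(v2 * v1) flattens to v2 * v1
(v3 * (v2 * v1)) flattens to v3 * v2 * v1
putting the inputs in ascending order: v1 * v2 * v3


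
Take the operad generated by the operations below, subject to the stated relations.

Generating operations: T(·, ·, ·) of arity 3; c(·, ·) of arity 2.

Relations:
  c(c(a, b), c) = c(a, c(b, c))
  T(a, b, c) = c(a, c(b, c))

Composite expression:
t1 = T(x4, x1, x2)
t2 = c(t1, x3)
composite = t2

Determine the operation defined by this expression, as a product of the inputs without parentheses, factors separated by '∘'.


All parenthesizations of c agree; list the x-inputs left to right.
T(x4, x1, x2) collapses to x4 ∘ x1 ∘ x2
c(T(x4, x1, x2), x3) collapses to x4 ∘ x1 ∘ x2 ∘ x3

x4 ∘ x1 ∘ x2 ∘ x3


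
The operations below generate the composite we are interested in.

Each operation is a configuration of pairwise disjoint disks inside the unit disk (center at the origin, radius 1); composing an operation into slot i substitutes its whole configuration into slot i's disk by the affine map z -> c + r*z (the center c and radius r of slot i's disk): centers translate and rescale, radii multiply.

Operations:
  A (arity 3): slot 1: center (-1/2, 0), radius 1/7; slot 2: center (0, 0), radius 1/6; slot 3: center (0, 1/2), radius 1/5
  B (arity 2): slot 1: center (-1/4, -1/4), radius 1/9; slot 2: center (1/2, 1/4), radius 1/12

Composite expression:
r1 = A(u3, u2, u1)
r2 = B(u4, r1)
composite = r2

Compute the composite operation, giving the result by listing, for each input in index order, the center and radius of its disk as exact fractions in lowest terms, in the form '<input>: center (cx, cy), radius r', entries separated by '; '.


Below B, radii multiply path by path; the u-disk centers shift.
input u4: applying the 1 nested substitution gives center (-1/4, -1/4), radius 1/9
input u3: applying the 2 nested substitutions gives center (11/24, 1/4), radius 1/84
input u2: applying the 2 nested substitutions gives center (1/2, 1/4), radius 1/72
input u1: applying the 2 nested substitutions gives center (1/2, 7/24), radius 1/60

u1: center (1/2, 7/24), radius 1/60; u2: center (1/2, 1/4), radius 1/72; u3: center (11/24, 1/4), radius 1/84; u4: center (-1/4, -1/4), radius 1/9


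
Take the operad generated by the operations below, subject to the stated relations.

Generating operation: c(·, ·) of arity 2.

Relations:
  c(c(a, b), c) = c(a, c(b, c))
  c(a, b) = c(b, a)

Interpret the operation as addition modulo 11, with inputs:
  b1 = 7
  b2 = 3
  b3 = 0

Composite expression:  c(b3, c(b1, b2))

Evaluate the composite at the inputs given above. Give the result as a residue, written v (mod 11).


10 (mod 11)

c(b1, b2) = 10
c(b3, c(b1, b2)) = 10


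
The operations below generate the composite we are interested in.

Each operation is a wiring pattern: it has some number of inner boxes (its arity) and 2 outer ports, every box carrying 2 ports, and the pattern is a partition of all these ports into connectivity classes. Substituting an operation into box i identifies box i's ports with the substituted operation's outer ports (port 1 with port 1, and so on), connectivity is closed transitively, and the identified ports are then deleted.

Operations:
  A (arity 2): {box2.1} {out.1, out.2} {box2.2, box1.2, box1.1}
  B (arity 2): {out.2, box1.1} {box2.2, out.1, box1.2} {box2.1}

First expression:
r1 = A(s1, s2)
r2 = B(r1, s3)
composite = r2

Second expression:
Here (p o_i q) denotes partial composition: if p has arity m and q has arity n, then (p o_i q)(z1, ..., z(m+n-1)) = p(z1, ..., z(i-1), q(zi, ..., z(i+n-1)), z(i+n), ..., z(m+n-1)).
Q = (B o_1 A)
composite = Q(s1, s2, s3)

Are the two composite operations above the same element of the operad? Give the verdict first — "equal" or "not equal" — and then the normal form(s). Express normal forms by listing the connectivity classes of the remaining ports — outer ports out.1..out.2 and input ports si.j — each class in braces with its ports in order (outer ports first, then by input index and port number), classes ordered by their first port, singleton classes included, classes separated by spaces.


equal; both compose to {out.1, out.2, s3.2} {s1.1, s1.2, s2.2} {s2.1} {s3.1}

In normal form, the first expression is {out.1, out.2, s3.2} {s1.1, s1.2, s2.2} {s2.1} {s3.1}
In normal form, the second expression is {out.1, out.2, s3.2} {s1.1, s1.2, s2.2} {s2.1} {s3.1}
The forms coincide; equal.


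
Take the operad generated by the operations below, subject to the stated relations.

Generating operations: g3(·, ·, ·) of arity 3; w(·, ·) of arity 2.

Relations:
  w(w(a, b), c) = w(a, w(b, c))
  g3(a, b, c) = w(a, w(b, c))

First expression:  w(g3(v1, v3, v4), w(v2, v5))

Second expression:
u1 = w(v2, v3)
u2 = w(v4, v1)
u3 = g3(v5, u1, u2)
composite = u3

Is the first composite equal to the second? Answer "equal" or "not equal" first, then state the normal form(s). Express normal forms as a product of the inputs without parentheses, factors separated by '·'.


not equal; the first gives v1 · v3 · v4 · v2 · v5 and the second v5 · v2 · v3 · v4 · v1

The first expression, normalized: v1 · v3 · v4 · v2 · v5
The second expression, normalized: v5 · v2 · v3 · v4 · v1
The forms do not match — not equal.


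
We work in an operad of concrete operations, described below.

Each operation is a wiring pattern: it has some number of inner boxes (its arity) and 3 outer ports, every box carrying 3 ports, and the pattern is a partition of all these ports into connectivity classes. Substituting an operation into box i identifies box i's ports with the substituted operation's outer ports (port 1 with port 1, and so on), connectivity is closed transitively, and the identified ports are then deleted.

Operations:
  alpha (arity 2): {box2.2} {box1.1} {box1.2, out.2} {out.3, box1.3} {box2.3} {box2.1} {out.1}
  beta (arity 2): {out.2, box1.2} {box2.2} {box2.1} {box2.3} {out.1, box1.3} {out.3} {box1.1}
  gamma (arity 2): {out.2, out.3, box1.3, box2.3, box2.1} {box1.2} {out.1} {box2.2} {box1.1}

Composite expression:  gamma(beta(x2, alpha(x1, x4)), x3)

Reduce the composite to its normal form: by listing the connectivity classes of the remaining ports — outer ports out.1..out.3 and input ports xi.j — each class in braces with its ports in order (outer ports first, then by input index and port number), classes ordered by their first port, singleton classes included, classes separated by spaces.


{out.1} {out.2, out.3, x3.1, x3.3} {x1.1} {x1.2} {x1.3} {x2.1} {x2.2} {x2.3} {x3.2} {x4.1} {x4.2} {x4.3}

After gluing at gamma, chains via deleted ports link the x-ports.
the subtree at alpha composes to {out.1} {out.2, x1.2} {out.3, x1.3} {x1.1} {x4.1} {x4.2} {x4.3} on (x1, x4); out.j = own outer ports
the subtree at beta composes to {out.1, x2.3} {out.2, x2.2} {out.3} {x1.1} {x1.2} {x1.3} {x2.1} {x4.1} {x4.2} {x4.3} on (x2, x1, x4); out.j = own outer ports
the subtree at gamma composes to {out.1} {out.2, out.3, x3.1, x3.3} {x1.1} {x1.2} {x1.3} {x2.1} {x2.2} {x2.3} {x3.2} {x4.1} {x4.2} {x4.3} on (x2, x1, x4, x3); out.j = own outer ports


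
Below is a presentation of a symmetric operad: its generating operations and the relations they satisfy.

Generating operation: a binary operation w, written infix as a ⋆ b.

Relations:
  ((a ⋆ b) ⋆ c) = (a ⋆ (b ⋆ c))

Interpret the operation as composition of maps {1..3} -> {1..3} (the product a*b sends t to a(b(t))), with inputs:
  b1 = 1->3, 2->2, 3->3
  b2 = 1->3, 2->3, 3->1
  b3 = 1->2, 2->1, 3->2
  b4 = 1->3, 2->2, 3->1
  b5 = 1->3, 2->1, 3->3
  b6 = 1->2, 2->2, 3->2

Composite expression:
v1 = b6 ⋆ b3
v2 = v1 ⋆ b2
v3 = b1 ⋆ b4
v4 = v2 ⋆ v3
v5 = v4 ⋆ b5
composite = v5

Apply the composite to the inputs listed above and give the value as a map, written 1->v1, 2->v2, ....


1->2, 2->2, 3->2

(b6 ⋆ b3) = 1->2, 2->2, 3->2
((b6 ⋆ b3) ⋆ b2) = 1->2, 2->2, 3->2
(b1 ⋆ b4) = 1->3, 2->2, 3->3
(((b6 ⋆ b3) ⋆ b2) ⋆ (b1 ⋆ b4)) = 1->2, 2->2, 3->2
((((b6 ⋆ b3) ⋆ b2) ⋆ (b1 ⋆ b4)) ⋆ b5) = 1->2, 2->2, 3->2


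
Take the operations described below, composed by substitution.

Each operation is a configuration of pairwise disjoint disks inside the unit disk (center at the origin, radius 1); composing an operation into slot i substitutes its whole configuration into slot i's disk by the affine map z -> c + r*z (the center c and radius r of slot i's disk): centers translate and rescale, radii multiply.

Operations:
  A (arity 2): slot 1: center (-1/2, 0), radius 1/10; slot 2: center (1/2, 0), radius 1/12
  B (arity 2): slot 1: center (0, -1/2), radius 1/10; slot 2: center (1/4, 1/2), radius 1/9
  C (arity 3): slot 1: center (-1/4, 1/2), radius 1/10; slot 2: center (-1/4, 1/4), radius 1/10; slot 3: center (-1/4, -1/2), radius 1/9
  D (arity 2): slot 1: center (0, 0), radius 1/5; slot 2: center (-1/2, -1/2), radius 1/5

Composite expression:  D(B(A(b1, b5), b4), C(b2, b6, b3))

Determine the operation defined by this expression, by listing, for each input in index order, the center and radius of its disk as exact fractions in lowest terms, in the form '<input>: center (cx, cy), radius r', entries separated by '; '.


Below D, radii multiply path by path; the b-disk centers shift.
input b1: applying the 3 nested substitutions gives center (-1/100, -1/10), radius 1/500
input b5: applying the 3 nested substitutions gives center (1/100, -1/10), radius 1/600
input b4: applying the 2 nested substitutions gives center (1/20, 1/10), radius 1/45
input b2: applying the 2 nested substitutions gives center (-11/20, -2/5), radius 1/50
input b6: applying the 2 nested substitutions gives center (-11/20, -9/20), radius 1/50
input b3: applying the 2 nested substitutions gives center (-11/20, -3/5), radius 1/45

b1: center (-1/100, -1/10), radius 1/500; b2: center (-11/20, -2/5), radius 1/50; b3: center (-11/20, -3/5), radius 1/45; b4: center (1/20, 1/10), radius 1/45; b5: center (1/100, -1/10), radius 1/600; b6: center (-11/20, -9/20), radius 1/50


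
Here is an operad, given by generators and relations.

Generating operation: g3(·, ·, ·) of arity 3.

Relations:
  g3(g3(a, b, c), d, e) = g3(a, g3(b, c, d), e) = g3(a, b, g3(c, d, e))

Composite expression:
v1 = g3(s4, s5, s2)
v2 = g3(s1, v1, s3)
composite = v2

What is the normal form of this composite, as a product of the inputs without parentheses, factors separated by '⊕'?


s1 ⊕ s4 ⊕ s5 ⊕ s2 ⊕ s3

Associativity of g3 dissolves the nesting; only the s-input order survives.
g3(s4, s5, s2) linearizes to s4 ⊕ s5 ⊕ s2
g3(s1, g3(s4, s5, s2), s3) linearizes to s1 ⊕ s4 ⊕ s5 ⊕ s2 ⊕ s3


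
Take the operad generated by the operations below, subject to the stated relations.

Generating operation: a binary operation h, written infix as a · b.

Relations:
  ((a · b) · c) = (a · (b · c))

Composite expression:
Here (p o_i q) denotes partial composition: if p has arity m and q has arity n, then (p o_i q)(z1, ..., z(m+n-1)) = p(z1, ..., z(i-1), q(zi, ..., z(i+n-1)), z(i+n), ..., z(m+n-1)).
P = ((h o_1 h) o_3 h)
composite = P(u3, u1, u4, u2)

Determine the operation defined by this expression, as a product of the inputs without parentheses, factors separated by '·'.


u3 · u1 · u4 · u2

The h-tree's shape is irrelevant; the u-reading-order decides.
(u3 · u1) spells out as u3 · u1
(u4 · u2) spells out as u4 · u2
((u3 · u1) · (u4 · u2)) spells out as u3 · u1 · u4 · u2


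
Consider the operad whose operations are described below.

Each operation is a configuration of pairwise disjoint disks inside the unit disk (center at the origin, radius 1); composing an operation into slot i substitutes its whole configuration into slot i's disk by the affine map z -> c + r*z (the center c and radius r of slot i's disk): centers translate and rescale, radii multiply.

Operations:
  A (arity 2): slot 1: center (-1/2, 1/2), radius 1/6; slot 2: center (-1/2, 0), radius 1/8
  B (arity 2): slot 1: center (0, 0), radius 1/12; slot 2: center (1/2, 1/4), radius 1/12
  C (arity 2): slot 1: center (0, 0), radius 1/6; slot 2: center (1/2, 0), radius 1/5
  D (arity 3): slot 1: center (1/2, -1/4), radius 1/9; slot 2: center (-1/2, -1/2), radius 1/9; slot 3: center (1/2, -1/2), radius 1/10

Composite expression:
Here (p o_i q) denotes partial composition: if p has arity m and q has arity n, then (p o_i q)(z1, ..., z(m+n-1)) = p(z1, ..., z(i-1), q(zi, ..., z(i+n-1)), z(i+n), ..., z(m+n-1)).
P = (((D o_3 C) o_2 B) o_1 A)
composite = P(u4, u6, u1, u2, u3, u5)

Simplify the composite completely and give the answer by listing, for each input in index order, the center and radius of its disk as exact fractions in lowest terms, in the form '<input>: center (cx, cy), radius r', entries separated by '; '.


u1: center (-1/2, -1/2), radius 1/108; u2: center (-4/9, -17/36), radius 1/108; u3: center (1/2, -1/2), radius 1/60; u4: center (4/9, -7/36), radius 1/54; u5: center (11/20, -1/2), radius 1/50; u6: center (4/9, -1/4), radius 1/72

Each u-disk chains the slot maps above it in D; radii multiply.
input u4: composing its 2 substitution steps yields center (4/9, -7/36), radius 1/54
input u6: composing its 2 substitution steps yields center (4/9, -1/4), radius 1/72
input u1: composing its 2 substitution steps yields center (-1/2, -1/2), radius 1/108
input u2: composing its 2 substitution steps yields center (-4/9, -17/36), radius 1/108
input u3: composing its 2 substitution steps yields center (1/2, -1/2), radius 1/60
input u5: composing its 2 substitution steps yields center (11/20, -1/2), radius 1/50


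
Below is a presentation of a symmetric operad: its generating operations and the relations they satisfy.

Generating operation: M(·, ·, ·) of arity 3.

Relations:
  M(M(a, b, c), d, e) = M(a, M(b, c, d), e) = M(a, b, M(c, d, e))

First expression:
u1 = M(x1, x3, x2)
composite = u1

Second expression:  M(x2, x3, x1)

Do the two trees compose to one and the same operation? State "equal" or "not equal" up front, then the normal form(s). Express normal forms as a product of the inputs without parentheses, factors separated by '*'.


not equal — first x1 * x3 * x2, second x2 * x3 * x1

In normal form, the first expression is x1 * x3 * x2
In normal form, the second expression is x2 * x3 * x1
Different reductions; not equal.


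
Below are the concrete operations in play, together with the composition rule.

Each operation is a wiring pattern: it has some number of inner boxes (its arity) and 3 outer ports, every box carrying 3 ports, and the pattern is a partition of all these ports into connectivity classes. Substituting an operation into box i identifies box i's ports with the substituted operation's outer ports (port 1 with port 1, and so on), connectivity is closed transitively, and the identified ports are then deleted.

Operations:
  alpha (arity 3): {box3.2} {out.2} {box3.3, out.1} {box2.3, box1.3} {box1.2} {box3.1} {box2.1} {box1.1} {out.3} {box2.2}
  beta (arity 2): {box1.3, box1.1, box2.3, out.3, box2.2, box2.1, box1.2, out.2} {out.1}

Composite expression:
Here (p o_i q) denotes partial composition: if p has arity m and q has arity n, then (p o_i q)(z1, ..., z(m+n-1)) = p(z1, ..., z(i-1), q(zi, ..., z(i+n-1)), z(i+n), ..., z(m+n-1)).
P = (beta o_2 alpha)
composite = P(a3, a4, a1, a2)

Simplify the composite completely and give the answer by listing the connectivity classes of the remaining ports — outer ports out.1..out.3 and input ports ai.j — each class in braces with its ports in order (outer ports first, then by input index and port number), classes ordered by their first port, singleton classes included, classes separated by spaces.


{out.1} {out.2, out.3, a2.3, a3.1, a3.2, a3.3} {a1.1} {a1.2} {a1.3, a4.3} {a2.1} {a2.2} {a4.1} {a4.2}


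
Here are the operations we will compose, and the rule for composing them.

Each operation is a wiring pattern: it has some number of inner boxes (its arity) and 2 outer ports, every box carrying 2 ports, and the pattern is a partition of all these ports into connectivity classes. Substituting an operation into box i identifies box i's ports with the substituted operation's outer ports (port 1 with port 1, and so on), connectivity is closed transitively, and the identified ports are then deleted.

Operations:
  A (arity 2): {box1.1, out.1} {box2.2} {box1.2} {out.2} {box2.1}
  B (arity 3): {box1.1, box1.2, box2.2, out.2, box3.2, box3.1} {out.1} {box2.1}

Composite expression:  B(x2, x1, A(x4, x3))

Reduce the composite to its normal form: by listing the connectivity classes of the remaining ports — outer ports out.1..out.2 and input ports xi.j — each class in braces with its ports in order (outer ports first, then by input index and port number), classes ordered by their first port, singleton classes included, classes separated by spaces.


{out.1} {out.2, x1.2, x2.1, x2.2, x4.1} {x1.1} {x3.1} {x3.2} {x4.2}

Treat the ports identified at B as solder joints: merge, then drop.
through A, on inputs (x4, x3): {out.1, x4.1} {out.2} {x3.1} {x3.2} {x4.2} (out.j = stage outer ports)
through B, on inputs (x2, x1, x4, x3): {out.1} {out.2, x1.2, x2.1, x2.2, x4.1} {x1.1} {x3.1} {x3.2} {x4.2} (out.j = stage outer ports)


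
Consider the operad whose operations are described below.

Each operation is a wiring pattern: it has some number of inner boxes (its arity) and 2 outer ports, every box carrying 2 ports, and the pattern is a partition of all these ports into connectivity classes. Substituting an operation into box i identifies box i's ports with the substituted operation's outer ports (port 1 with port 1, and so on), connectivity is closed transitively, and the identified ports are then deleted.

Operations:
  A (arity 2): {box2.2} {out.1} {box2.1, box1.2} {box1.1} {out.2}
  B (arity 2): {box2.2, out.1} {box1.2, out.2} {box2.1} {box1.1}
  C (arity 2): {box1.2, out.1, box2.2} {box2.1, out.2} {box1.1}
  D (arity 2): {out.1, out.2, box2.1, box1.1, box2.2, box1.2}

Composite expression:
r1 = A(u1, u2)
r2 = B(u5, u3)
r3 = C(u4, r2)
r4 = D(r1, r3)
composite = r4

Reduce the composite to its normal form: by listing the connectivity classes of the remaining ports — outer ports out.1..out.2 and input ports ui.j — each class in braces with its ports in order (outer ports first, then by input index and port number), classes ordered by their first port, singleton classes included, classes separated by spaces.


{out.1, out.2, u3.2, u4.2, u5.2} {u1.1} {u1.2, u2.1} {u2.2} {u3.1} {u4.1} {u5.1}

After gluing at D, chains via deleted ports link the u-ports.
stage A: inputs (u1, u2), connectivity {out.1} {out.2} {u1.1} {u1.2, u2.1} {u2.2}, out.j its boundary
stage B: inputs (u5, u3), connectivity {out.1, u3.2} {out.2, u5.2} {u3.1} {u5.1}, out.j its boundary
stage C: inputs (u4, u5, u3), connectivity {out.1, u4.2, u5.2} {out.2, u3.2} {u3.1} {u4.1} {u5.1}, out.j its boundary
stage D: inputs (u1, u2, u4, u5, u3), connectivity {out.1, out.2, u3.2, u4.2, u5.2} {u1.1} {u1.2, u2.1} {u2.2} {u3.1} {u4.1} {u5.1}, out.j its boundary


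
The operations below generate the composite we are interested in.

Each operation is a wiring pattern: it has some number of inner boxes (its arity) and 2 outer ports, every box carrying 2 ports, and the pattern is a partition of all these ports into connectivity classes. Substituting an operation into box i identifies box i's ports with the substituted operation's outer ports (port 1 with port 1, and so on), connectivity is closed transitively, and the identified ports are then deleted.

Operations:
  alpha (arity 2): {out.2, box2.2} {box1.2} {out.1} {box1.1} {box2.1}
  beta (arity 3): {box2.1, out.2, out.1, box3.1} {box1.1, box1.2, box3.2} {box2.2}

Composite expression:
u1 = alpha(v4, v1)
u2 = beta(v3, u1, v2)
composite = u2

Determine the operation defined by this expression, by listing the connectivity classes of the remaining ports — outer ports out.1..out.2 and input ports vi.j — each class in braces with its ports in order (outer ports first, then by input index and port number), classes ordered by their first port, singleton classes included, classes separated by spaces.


Connectivity passes through glued beta-boundaries; trace each wire chain.
composing alpha on (v4, v1), with out.j its own outer ports: {out.1} {out.2, v1.2} {v1.1} {v4.1} {v4.2}
composing beta on (v3, v4, v1, v2), with out.j its own outer ports: {out.1, out.2, v2.1} {v1.1} {v1.2} {v2.2, v3.1, v3.2} {v4.1} {v4.2}

{out.1, out.2, v2.1} {v1.1} {v1.2} {v2.2, v3.1, v3.2} {v4.1} {v4.2}


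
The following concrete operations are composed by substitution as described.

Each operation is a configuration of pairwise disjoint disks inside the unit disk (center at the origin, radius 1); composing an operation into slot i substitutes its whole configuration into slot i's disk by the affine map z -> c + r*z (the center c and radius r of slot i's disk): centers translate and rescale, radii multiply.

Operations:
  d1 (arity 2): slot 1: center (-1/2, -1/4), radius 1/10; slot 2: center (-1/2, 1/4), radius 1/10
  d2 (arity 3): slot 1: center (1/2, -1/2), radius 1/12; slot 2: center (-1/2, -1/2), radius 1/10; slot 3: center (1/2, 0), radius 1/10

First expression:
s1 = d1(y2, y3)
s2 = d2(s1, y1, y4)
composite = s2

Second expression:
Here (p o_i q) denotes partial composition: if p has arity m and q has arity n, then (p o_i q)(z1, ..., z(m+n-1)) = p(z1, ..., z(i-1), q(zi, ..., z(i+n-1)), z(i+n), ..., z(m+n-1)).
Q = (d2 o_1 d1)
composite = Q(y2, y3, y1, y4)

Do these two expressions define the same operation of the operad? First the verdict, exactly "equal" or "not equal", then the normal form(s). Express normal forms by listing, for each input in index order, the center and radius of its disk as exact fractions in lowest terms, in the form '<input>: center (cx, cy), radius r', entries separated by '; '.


equal: each reduces to y1: center (-1/2, -1/2), radius 1/10; y2: center (11/24, -25/48), radius 1/120; y3: center (11/24, -23/48), radius 1/120; y4: center (1/2, 0), radius 1/10

The first expression, normalized: y1: center (-1/2, -1/2), radius 1/10; y2: center (11/24, -25/48), radius 1/120; y3: center (11/24, -23/48), radius 1/120; y4: center (1/2, 0), radius 1/10
The second expression, normalized: y1: center (-1/2, -1/2), radius 1/10; y2: center (11/24, -25/48), radius 1/120; y3: center (11/24, -23/48), radius 1/120; y4: center (1/2, 0), radius 1/10
The forms coincide; equal.


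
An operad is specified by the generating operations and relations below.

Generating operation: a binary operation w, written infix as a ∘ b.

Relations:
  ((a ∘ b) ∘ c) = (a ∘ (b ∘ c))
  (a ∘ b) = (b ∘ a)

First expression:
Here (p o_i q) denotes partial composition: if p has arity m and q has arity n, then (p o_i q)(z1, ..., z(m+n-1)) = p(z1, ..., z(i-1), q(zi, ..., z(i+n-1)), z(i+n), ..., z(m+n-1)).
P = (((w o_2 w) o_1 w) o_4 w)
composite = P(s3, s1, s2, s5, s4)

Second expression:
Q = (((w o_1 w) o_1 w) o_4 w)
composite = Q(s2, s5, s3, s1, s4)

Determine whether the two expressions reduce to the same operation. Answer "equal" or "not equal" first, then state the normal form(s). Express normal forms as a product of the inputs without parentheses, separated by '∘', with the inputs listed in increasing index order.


The first composite normalizes to s1 ∘ s2 ∘ s3 ∘ s4 ∘ s5
The second composite normalizes to s1 ∘ s2 ∘ s3 ∘ s4 ∘ s5
Both agree, so they are equal.

equal — both sides give s1 ∘ s2 ∘ s3 ∘ s4 ∘ s5


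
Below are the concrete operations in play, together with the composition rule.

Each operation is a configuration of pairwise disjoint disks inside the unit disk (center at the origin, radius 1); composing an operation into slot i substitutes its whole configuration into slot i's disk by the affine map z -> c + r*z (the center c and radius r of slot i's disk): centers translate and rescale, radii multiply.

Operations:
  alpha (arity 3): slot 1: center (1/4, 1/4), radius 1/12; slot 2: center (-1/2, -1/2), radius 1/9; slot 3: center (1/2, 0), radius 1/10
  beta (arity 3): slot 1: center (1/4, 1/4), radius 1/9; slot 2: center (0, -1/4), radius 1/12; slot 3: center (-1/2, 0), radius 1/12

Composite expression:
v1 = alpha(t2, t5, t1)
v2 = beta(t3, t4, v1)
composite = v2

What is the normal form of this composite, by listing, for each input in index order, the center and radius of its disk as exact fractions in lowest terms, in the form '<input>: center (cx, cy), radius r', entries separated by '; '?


Nesting under beta composes maps z -> c + r*z down each t-path.
for t3, the 1-step affine chain lands on center (1/4, 1/4), radius 1/9
for t4, the 1-step affine chain lands on center (0, -1/4), radius 1/12
for t2, the 2-step affine chain lands on center (-23/48, 1/48), radius 1/144
for t5, the 2-step affine chain lands on center (-13/24, -1/24), radius 1/108
for t1, the 2-step affine chain lands on center (-11/24, 0), radius 1/120

t1: center (-11/24, 0), radius 1/120; t2: center (-23/48, 1/48), radius 1/144; t3: center (1/4, 1/4), radius 1/9; t4: center (0, -1/4), radius 1/12; t5: center (-13/24, -1/24), radius 1/108


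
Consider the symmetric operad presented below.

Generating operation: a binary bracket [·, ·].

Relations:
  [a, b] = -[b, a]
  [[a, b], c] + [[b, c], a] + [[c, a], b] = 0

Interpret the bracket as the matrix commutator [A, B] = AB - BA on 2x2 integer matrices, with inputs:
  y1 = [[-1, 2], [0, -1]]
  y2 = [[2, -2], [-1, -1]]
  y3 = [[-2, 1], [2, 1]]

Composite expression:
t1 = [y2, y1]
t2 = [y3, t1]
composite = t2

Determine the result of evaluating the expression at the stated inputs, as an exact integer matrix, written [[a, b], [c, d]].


[y2, y1] = [[2, 6], [0, -2]]
[y3, [y2, y1]] = [[-12, -22], [8, 12]]

[[-12, -22], [8, 12]]


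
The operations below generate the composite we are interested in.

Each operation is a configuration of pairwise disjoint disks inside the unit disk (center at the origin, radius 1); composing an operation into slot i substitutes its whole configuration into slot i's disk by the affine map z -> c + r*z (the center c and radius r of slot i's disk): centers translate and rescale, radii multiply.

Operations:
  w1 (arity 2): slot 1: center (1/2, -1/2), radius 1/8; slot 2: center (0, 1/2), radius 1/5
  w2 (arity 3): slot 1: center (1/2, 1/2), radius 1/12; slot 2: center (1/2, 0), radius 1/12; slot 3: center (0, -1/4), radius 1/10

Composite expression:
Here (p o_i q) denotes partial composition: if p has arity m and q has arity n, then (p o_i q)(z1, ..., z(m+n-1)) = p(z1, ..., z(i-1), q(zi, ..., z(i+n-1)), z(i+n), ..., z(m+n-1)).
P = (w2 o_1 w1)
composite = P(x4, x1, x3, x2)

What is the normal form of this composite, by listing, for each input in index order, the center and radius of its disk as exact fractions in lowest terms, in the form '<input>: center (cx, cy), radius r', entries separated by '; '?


x1: center (1/2, 13/24), radius 1/60; x2: center (0, -1/4), radius 1/10; x3: center (1/2, 0), radius 1/12; x4: center (13/24, 11/24), radius 1/96

Below w2, radii multiply path by path; the x-disk centers shift.
input x4: applying the 2 nested substitutions gives center (13/24, 11/24), radius 1/96
input x1: applying the 2 nested substitutions gives center (1/2, 13/24), radius 1/60
input x3: applying the 1 nested substitution gives center (1/2, 0), radius 1/12
input x2: applying the 1 nested substitution gives center (0, -1/4), radius 1/10


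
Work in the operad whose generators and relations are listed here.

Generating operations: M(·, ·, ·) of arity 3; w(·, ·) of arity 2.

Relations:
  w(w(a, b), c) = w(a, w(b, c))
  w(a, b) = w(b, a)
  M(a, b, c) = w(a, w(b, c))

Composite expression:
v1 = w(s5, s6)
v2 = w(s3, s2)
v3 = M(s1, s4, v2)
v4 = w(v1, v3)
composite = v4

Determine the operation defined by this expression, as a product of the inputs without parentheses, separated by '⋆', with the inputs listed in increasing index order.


s1 ⋆ s2 ⋆ s3 ⋆ s4 ⋆ s5 ⋆ s6

With w associative and commutative, the s-input set is all that matters.
w(s5, s6) reduces to s5 ⋆ s6
w(s3, s2) reduces to s3 ⋆ s2
M(s1, s4, w(s3, s2)) reduces to s1 ⋆ s4 ⋆ s3 ⋆ s2
w(w(s5, s6), M(s1, s4, w(s3, s2))) reduces to s5 ⋆ s6 ⋆ s1 ⋆ s4 ⋆ s3 ⋆ s2
the factors in increasing index order: s1 ⋆ s2 ⋆ s3 ⋆ s4 ⋆ s5 ⋆ s6


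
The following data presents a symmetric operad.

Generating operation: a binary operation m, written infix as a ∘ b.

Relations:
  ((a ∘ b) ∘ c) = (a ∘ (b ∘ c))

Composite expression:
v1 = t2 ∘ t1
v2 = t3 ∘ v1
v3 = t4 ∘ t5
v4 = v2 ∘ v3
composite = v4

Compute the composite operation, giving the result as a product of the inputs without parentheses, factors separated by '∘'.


The m-tree's shape is irrelevant; the t-reading-order decides.
(t2 ∘ t1) collapses to t2 ∘ t1
(t3 ∘ (t2 ∘ t1)) collapses to t3 ∘ t2 ∘ t1
(t4 ∘ t5) collapses to t4 ∘ t5
((t3 ∘ (t2 ∘ t1)) ∘ (t4 ∘ t5)) collapses to t3 ∘ t2 ∘ t1 ∘ t4 ∘ t5

t3 ∘ t2 ∘ t1 ∘ t4 ∘ t5


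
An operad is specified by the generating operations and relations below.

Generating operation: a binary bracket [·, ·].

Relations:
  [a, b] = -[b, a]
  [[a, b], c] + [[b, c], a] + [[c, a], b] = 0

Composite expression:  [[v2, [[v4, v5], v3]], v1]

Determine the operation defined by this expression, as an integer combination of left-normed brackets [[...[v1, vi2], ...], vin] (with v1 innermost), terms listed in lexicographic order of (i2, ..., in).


[[[[v1, v2], v3], v4], v5] - [[[[v1, v2], v3], v5], v4] - [[[[v1, v2], v4], v5], v3] + [[[[v1, v2], v5], v4], v3] - [[[[v1, v3], v4], v5], v2] + [[[[v1, v3], v5], v4], v2] + [[[[v1, v4], v5], v3], v2] - [[[[v1, v5], v4], v3], v2]

Left-normed coefficients sit on the v1-initial expansion words.
Composite bracket: [[v2, [[v4, v5], v3]], v1]
Each bracket splits as ab - ba, giving 16 signed words (2^4 = 16).
Collect the words opening with v1:
  v1v2v3v4v5 (sign +1) contributes +[[[[v1, v2], v3], v4], v5]
  v1v2v3v5v4 (sign -1) contributes -[[[[v1, v2], v3], v5], v4]
  v1v2v4v5v3 (sign -1) contributes -[[[[v1, v2], v4], v5], v3]
  v1v2v5v4v3 (sign +1) contributes +[[[[v1, v2], v5], v4], v3]
  v1v3v4v5v2 (sign -1) contributes -[[[[v1, v3], v4], v5], v2]
  v1v3v5v4v2 (sign +1) contributes +[[[[v1, v3], v5], v4], v2]
  v1v4v5v3v2 (sign +1) contributes +[[[[v1, v4], v5], v3], v2]
  v1v5v4v3v2 (sign -1) contributes -[[[[v1, v5], v4], v3], v2]


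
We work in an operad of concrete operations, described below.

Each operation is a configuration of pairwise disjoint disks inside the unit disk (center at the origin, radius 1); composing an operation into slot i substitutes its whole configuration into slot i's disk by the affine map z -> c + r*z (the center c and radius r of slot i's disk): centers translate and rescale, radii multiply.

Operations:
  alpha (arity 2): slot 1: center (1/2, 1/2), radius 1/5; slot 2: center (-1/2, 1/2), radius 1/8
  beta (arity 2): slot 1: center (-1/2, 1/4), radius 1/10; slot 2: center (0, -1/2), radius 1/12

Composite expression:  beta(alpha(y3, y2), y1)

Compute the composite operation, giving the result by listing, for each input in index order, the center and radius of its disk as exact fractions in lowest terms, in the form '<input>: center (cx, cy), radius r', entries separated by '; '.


Follow each y-input down from beta: c' goes to c + r*c', radius to r*r'.
input y3: applying the 2 nested substitutions gives center (-9/20, 3/10), radius 1/50
input y2: applying the 2 nested substitutions gives center (-11/20, 3/10), radius 1/80
input y1: applying the 1 nested substitution gives center (0, -1/2), radius 1/12

y1: center (0, -1/2), radius 1/12; y2: center (-11/20, 3/10), radius 1/80; y3: center (-9/20, 3/10), radius 1/50


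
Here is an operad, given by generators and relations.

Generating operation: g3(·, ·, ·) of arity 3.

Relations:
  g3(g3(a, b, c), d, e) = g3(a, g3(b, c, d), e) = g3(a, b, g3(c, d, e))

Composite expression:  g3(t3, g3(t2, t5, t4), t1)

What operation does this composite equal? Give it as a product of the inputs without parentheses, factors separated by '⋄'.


All parenthesizations of g3 agree; list the t-inputs left to right.
g3(t2, t5, t4) spells out as t2 ⋄ t5 ⋄ t4
g3(t3, g3(t2, t5, t4), t1) spells out as t3 ⋄ t2 ⋄ t5 ⋄ t4 ⋄ t1

t3 ⋄ t2 ⋄ t5 ⋄ t4 ⋄ t1


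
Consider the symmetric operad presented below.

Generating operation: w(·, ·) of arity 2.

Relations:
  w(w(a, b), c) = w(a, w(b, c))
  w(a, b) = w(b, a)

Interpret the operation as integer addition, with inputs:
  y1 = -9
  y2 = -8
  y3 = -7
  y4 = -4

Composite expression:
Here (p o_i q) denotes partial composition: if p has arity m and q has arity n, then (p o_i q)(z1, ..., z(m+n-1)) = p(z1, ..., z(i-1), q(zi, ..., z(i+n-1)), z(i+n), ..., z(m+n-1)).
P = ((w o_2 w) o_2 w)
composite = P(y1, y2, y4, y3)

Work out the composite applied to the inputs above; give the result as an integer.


-28

w(y2, y4) = -12
w(w(y2, y4), y3) = -19
w(y1, w(w(y2, y4), y3)) = -28


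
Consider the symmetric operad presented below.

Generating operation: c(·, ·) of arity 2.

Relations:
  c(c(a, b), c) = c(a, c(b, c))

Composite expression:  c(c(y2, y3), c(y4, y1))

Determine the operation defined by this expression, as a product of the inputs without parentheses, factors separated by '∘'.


y2 ∘ y3 ∘ y4 ∘ y1


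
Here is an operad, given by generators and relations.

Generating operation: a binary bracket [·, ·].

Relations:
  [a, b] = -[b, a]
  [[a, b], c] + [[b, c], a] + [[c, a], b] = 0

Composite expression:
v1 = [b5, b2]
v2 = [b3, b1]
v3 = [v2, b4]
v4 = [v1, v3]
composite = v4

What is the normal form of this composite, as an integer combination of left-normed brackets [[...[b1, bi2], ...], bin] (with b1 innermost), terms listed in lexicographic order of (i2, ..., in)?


-[[[[b1, b3], b4], b2], b5] + [[[[b1, b3], b4], b5], b2]

Left-normed coefficients sit on the b1-initial expansion words.
Composite bracket: [[b5, b2], [[b3, b1], b4]]
Expanding via [a, b] = ab - ba: 16 signed words (2^4 = 16).
Collect the words opening with b1:
  from b1b3b4b2b5, sign -1: term -[[[[b1, b3], b4], b2], b5]
  from b1b3b4b5b2, sign +1: term +[[[[b1, b3], b4], b5], b2]


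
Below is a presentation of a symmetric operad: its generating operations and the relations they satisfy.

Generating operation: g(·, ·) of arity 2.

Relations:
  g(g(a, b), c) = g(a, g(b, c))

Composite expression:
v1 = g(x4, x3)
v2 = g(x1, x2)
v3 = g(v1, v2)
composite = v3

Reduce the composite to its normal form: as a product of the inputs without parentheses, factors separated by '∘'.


The g-tree's shape is irrelevant; the x-reading-order decides.
g(x4, x3) linearizes to x4 ∘ x3
g(x1, x2) linearizes to x1 ∘ x2
g(g(x4, x3), g(x1, x2)) linearizes to x4 ∘ x3 ∘ x1 ∘ x2

x4 ∘ x3 ∘ x1 ∘ x2


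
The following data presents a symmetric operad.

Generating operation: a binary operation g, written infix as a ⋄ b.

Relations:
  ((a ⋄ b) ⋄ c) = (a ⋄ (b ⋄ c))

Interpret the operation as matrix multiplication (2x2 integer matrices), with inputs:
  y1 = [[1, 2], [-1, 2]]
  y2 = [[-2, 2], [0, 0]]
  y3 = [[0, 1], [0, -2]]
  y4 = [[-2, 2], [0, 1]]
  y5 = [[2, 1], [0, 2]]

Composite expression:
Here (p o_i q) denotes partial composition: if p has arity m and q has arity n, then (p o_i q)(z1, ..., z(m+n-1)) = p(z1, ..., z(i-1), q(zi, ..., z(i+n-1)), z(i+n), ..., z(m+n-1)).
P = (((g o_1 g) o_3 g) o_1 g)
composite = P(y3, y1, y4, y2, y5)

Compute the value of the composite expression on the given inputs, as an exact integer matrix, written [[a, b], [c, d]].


(y3 ⋄ y1) = [[-1, 2], [2, -4]]
((y3 ⋄ y1) ⋄ y4) = [[2, 0], [-4, 0]]
(y2 ⋄ y5) = [[-4, 2], [0, 0]]
(((y3 ⋄ y1) ⋄ y4) ⋄ (y2 ⋄ y5)) = [[-8, 4], [16, -8]]

[[-8, 4], [16, -8]]


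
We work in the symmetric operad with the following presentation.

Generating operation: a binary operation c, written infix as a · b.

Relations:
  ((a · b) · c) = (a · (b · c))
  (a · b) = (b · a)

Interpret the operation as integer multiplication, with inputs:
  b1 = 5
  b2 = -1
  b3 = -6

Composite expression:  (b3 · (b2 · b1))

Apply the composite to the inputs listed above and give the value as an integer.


30

(b2 · b1) = -5
(b3 · (b2 · b1)) = 30


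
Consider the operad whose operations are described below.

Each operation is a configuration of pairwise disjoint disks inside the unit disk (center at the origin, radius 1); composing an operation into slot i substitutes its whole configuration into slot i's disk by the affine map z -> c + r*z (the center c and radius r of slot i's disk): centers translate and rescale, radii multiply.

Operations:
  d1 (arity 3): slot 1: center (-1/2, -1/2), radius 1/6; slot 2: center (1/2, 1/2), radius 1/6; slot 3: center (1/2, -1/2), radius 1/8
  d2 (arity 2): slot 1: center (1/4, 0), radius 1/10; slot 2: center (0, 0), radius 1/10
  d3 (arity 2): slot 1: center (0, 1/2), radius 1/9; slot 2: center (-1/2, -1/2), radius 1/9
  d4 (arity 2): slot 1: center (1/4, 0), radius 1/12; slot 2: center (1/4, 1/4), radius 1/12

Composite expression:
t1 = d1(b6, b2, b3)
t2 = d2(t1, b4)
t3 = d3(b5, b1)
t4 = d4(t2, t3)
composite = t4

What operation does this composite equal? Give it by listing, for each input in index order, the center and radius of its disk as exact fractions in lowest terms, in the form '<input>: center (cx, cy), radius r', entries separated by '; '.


b1: center (5/24, 5/24), radius 1/108; b2: center (11/40, 1/240), radius 1/720; b3: center (11/40, -1/240), radius 1/960; b4: center (1/4, 0), radius 1/120; b5: center (1/4, 7/24), radius 1/108; b6: center (4/15, -1/240), radius 1/720


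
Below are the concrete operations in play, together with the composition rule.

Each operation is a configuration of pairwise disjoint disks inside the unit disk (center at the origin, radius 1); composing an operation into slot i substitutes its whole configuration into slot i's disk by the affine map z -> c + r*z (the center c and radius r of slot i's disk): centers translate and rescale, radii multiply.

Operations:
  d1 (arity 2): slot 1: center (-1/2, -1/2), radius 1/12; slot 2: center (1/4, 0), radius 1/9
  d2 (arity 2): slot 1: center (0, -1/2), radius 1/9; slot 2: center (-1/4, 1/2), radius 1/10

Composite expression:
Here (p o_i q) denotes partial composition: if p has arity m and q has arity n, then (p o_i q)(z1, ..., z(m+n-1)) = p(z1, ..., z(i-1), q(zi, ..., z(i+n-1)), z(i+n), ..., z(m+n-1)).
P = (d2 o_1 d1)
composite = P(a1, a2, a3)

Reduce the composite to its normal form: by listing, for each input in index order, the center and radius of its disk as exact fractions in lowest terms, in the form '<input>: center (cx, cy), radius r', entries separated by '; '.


Each a-disk chains the slot maps above it in d2; radii multiply.
tracing a1 down its 2-map path: center (-1/18, -5/9), radius 1/108
tracing a2 down its 2-map path: center (1/36, -1/2), radius 1/81
tracing a3 down its 1-map path: center (-1/4, 1/2), radius 1/10

a1: center (-1/18, -5/9), radius 1/108; a2: center (1/36, -1/2), radius 1/81; a3: center (-1/4, 1/2), radius 1/10


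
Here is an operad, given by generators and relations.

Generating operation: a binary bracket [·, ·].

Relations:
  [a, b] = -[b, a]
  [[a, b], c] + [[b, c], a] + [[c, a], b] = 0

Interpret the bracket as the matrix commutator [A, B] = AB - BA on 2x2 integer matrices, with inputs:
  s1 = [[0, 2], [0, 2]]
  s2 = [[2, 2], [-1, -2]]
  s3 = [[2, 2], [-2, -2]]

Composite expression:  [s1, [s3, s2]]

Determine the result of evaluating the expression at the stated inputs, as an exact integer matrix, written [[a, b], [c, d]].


[s3, s2] = [[2, 0], [-4, -2]]
[s1, [s3, s2]] = [[-8, -8], [-8, 8]]

[[-8, -8], [-8, 8]]
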